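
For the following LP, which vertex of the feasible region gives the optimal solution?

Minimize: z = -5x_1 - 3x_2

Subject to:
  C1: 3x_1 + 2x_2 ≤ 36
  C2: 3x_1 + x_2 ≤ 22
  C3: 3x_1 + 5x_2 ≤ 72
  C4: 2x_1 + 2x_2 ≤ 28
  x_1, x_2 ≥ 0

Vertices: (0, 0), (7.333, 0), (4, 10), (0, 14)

Evaluate the objective at each vertex of the feasible region:
  z(0, 0) = 0
  z(7.333, 0) = -36.67
  z(4, 10) = -50  ←
  z(0, 14) = -42
The minimum is at x_1 = 4, x_2 = 10.

(4, 10)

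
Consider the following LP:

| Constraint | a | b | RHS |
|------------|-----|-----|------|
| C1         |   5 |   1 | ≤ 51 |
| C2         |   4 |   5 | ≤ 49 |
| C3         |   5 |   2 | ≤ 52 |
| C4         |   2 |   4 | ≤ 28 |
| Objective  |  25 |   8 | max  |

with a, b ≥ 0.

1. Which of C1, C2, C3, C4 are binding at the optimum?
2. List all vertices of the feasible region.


1. C1, C3
2. (0, 0), (10.2, 0), (10, 1), (9.529, 2.176), (9.333, 2.333), (0, 7)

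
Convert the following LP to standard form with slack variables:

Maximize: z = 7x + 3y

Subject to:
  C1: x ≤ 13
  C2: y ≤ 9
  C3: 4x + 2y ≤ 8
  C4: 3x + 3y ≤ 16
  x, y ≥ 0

max z = 7x + 3y

s.t.
  x + s1 = 13
  y + s2 = 9
  4x + 2y + s3 = 8
  3x + 3y + s4 = 16
  x, y, s1, s2, s3, s4 ≥ 0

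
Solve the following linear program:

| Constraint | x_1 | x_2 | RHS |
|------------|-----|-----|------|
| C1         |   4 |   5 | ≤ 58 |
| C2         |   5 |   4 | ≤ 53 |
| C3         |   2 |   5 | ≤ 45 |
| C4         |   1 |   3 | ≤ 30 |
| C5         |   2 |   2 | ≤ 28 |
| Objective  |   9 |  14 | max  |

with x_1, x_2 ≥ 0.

Evaluate the objective at each vertex of the feasible region:
  z(0, 0) = 0
  z(10.6, 0) = 95.4
  z(5, 7) = 143  ←
  z(0, 9) = 126
The maximum is at x_1 = 5, x_2 = 7.

x_1 = 5, x_2 = 7, z = 143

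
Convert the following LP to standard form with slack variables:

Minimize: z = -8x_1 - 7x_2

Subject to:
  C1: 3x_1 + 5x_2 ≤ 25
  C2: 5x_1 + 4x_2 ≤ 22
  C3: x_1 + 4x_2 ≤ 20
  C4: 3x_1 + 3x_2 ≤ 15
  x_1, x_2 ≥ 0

min z = -8x_1 - 7x_2

s.t.
  3x_1 + 5x_2 + s1 = 25
  5x_1 + 4x_2 + s2 = 22
  x_1 + 4x_2 + s3 = 20
  3x_1 + 3x_2 + s4 = 15
  x_1, x_2, s1, s2, s3, s4 ≥ 0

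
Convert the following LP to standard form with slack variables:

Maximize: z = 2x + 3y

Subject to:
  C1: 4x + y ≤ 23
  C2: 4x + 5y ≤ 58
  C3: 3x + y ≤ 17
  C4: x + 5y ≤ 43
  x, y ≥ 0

max z = 2x + 3y

s.t.
  4x + y + s1 = 23
  4x + 5y + s2 = 58
  3x + y + s3 = 17
  x + 5y + s4 = 43
  x, y, s1, s2, s3, s4 ≥ 0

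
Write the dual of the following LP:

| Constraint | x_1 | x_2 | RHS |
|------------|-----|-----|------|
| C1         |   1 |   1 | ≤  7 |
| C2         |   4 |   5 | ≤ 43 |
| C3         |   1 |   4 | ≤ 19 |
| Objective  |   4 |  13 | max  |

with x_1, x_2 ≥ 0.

Primal max cᵀx s.t. Ax ≤ b, x ≥ 0  →  Dual min bᵀy s.t. Aᵀy ≥ c, y ≥ 0.

Minimize: z = 7y1 + 43y2 + 19y3

Subject to:
  y1 + 4y2 + y3 ≥ 4
  y1 + 5y2 + 4y3 ≥ 13
  y1, y2, y3 ≥ 0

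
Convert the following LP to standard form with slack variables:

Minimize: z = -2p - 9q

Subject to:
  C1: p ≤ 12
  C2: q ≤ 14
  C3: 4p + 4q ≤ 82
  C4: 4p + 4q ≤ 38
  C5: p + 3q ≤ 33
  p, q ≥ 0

min z = -2p - 9q

s.t.
  p + s1 = 12
  q + s2 = 14
  4p + 4q + s3 = 82
  4p + 4q + s4 = 38
  p + 3q + s5 = 33
  p, q, s1, s2, s3, s4, s5 ≥ 0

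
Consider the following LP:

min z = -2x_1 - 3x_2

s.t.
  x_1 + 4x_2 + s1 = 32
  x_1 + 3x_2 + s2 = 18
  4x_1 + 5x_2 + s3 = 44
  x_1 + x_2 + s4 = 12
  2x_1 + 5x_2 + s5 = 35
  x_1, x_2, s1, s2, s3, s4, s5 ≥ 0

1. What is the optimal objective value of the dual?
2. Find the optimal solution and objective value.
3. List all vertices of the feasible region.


1. -24
2. x_1 = 6, x_2 = 4, z = -24
3. (0, 0), (11, 0), (6, 4), (0, 6)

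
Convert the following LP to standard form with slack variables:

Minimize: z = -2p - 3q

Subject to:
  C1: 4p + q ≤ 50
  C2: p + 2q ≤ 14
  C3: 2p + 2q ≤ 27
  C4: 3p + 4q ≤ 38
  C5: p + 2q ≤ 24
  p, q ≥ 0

min z = -2p - 3q

s.t.
  4p + q + s1 = 50
  p + 2q + s2 = 14
  2p + 2q + s3 = 27
  3p + 4q + s4 = 38
  p + 2q + s5 = 24
  p, q, s1, s2, s3, s4, s5 ≥ 0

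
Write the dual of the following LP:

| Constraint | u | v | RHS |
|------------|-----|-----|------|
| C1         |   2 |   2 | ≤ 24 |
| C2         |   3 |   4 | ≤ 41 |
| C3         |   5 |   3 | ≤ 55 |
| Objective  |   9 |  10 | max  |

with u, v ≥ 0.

Primal max cᵀx s.t. Ax ≤ b, x ≥ 0  →  Dual min bᵀy s.t. Aᵀy ≥ c, y ≥ 0.

Minimize: z = 24y1 + 41y2 + 55y3

Subject to:
  2y1 + 3y2 + 5y3 ≥ 9
  2y1 + 4y2 + 3y3 ≥ 10
  y1, y2, y3 ≥ 0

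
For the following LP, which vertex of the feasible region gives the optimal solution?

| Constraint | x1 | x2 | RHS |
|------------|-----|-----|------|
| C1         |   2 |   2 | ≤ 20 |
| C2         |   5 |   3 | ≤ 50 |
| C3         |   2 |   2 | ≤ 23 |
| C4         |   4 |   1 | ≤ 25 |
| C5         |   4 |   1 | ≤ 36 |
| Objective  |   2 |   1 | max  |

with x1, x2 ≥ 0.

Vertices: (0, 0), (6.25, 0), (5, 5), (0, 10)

Evaluate the objective at each vertex of the feasible region:
  z(0, 0) = 0
  z(6.25, 0) = 12.5
  z(5, 5) = 15  ←
  z(0, 10) = 10
The maximum is at x1 = 5, x2 = 5.

(5, 5)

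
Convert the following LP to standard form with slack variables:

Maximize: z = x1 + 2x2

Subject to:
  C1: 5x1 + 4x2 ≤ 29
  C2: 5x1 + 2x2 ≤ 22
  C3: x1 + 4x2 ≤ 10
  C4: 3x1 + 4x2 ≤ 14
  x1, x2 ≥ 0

max z = x1 + 2x2

s.t.
  5x1 + 4x2 + s1 = 29
  5x1 + 2x2 + s2 = 22
  x1 + 4x2 + s3 = 10
  3x1 + 4x2 + s4 = 14
  x1, x2, s1, s2, s3, s4 ≥ 0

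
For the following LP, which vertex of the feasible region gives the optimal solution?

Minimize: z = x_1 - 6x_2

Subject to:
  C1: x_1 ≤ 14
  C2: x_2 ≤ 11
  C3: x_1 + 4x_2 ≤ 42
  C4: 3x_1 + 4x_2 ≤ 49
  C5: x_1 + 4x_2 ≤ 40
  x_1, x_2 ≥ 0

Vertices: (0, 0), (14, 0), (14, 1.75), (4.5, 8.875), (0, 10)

Evaluate the objective at each vertex of the feasible region:
  z(0, 0) = 0
  z(14, 0) = 14
  z(14, 1.75) = 3.5
  z(4.5, 8.875) = -48.75
  z(0, 10) = -60  ←
The minimum is at x_1 = 0, x_2 = 10.

(0, 10)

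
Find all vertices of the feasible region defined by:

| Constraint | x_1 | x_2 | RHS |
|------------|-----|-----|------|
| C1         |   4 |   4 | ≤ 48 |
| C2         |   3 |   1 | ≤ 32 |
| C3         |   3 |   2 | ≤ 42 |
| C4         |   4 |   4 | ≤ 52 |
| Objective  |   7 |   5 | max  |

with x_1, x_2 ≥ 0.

(0, 0), (10.67, 0), (10, 2), (0, 12)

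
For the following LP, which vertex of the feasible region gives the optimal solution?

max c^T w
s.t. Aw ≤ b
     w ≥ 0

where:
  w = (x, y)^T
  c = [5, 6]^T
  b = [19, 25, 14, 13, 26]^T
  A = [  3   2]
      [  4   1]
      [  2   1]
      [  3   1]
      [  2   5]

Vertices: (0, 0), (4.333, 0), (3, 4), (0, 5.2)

Evaluate the objective at each vertex of the feasible region:
  z(0, 0) = 0
  z(4.333, 0) = 21.67
  z(3, 4) = 39  ←
  z(0, 5.2) = 31.2
The maximum is at x = 3, y = 4.

(3, 4)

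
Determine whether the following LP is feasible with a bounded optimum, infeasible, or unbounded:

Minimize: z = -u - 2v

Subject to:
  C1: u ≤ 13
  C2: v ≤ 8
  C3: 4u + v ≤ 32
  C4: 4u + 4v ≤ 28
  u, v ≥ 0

Feasible with a bounded optimal solution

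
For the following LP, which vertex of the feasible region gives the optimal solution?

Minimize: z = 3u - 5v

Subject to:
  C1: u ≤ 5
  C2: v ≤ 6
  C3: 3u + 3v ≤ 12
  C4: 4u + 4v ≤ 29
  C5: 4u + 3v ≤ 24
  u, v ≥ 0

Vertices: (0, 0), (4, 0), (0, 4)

Evaluate the objective at each vertex of the feasible region:
  z(0, 0) = 0
  z(4, 0) = 12
  z(0, 4) = -20  ←
The minimum is at u = 0, v = 4.

(0, 4)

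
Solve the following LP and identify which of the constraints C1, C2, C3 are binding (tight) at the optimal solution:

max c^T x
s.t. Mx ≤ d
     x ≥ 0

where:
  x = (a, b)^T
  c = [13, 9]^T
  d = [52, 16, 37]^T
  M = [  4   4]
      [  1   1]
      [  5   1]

At a = 6, b = 7, compute slack b - a·x for each constraint:
  C1: 52 − 52 = 0  (binding)
  C2: 16 − 13 = 3  (slack)
  C3: 37 − 37 = 0  (binding)

Optimal: a = 6, b = 7
Binding: C1, C3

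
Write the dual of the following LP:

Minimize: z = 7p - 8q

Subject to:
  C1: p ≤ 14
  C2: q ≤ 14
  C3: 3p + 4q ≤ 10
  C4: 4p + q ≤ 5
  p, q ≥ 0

Primal min cᵀx s.t. Ax ≤ b, x ≥ 0  →  Dual max −bᵀy s.t. Aᵀy ≥ −c, y ≥ 0.

Maximize: z = -14y1 - 14y2 - 10y3 - 5y4

Subject to:
  y1 + 3y3 + 4y4 ≥ -7
  y2 + 4y3 + y4 ≥ 8
  y1, y2, y3, y4 ≥ 0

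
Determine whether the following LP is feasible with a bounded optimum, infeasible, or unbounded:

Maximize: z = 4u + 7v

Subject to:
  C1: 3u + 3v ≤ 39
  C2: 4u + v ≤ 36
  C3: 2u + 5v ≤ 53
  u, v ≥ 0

Feasible with a bounded optimal solution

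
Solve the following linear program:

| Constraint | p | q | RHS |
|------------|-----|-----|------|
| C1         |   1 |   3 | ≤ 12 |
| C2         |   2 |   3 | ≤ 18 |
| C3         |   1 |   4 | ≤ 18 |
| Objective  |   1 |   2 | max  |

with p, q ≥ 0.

Evaluate the objective at each vertex of the feasible region:
  z(0, 0) = 0
  z(9, 0) = 9
  z(6, 2) = 10  ←
  z(0, 4) = 8
The maximum is at p = 6, q = 2.

p = 6, q = 2, z = 10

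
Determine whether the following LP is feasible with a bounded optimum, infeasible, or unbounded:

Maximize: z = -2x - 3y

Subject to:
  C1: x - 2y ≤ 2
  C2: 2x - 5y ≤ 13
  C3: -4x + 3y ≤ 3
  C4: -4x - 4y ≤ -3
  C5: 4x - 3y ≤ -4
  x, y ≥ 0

Infeasible (no feasible solution exists)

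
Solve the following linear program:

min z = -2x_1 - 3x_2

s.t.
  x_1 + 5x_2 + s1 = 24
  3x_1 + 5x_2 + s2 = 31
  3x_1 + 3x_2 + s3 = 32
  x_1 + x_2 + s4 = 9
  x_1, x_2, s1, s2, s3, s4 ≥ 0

Evaluate the objective at each vertex of the feasible region:
  z(0, 0) = 0
  z(9, 0) = -18
  z(7, 2) = -20  ←
  z(3.5, 4.1) = -19.3
  z(0, 4.8) = -14.4
The minimum is at x_1 = 7, x_2 = 2.

x_1 = 7, x_2 = 2, z = -20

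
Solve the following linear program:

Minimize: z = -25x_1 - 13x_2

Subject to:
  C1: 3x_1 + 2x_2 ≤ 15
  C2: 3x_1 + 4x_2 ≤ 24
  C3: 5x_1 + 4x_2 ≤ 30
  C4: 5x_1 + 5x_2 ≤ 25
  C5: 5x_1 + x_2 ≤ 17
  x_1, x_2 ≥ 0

Evaluate the objective at each vertex of the feasible region:
  z(0, 0) = 0
  z(3.4, 0) = -85
  z(3, 2) = -101  ←
  z(0, 5) = -65
The minimum is at x_1 = 3, x_2 = 2.

x_1 = 3, x_2 = 2, z = -101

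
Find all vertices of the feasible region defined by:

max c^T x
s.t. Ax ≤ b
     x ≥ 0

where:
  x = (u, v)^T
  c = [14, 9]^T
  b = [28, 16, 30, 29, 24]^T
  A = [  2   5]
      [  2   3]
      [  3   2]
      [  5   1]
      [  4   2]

(0, 0), (5.8, 0), (5.667, 0.6667), (5, 2), (0, 5.333)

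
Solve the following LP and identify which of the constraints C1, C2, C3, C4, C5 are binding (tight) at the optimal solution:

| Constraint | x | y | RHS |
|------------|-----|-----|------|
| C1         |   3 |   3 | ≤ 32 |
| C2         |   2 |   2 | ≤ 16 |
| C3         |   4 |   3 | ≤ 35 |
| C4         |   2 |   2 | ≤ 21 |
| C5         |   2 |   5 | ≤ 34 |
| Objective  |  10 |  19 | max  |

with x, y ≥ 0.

At x = 2, y = 6, compute slack b - a·x for each constraint:
  C1: 32 − 24 = 8  (slack)
  C2: 16 − 16 = 0  (binding)
  C3: 35 − 26 = 9  (slack)
  C4: 21 − 16 = 5  (slack)
  C5: 34 − 34 = 0  (binding)

Optimal: x = 2, y = 6
Binding: C2, C5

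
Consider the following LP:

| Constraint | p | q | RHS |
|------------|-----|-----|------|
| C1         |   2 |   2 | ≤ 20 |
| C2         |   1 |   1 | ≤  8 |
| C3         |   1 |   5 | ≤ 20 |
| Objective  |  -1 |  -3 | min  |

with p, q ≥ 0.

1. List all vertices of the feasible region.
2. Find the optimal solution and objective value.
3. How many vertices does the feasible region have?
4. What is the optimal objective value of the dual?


1. (0, 0), (8, 0), (5, 3), (0, 4)
2. p = 5, q = 3, z = -14
3. 4
4. -14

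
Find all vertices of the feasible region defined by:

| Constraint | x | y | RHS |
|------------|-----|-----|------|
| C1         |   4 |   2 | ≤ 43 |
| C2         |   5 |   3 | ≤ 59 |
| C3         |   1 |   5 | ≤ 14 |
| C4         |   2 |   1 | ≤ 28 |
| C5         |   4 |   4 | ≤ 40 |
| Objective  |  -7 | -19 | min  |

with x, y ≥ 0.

(0, 0), (10, 0), (9, 1), (0, 2.8)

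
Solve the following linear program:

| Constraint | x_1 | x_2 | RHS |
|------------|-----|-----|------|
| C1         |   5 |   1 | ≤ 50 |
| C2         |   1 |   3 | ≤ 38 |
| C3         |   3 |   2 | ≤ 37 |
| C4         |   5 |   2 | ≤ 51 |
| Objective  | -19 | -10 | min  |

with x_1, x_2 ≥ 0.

Evaluate the objective at each vertex of the feasible region:
  z(0, 0) = 0
  z(10, 0) = -190
  z(9.8, 1) = -196.2
  z(7, 8) = -213  ←
  z(5, 11) = -205
  z(0, 12.67) = -126.7
The minimum is at x_1 = 7, x_2 = 8.

x_1 = 7, x_2 = 8, z = -213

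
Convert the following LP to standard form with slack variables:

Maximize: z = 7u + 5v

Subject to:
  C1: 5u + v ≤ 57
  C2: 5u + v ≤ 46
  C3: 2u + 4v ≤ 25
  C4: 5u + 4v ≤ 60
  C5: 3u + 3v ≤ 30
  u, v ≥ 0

max z = 7u + 5v

s.t.
  5u + v + s1 = 57
  5u + v + s2 = 46
  2u + 4v + s3 = 25
  5u + 4v + s4 = 60
  3u + 3v + s5 = 30
  u, v, s1, s2, s3, s4, s5 ≥ 0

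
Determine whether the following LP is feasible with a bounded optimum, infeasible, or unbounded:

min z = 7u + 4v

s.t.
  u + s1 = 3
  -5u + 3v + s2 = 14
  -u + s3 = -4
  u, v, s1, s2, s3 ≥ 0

Infeasible (no feasible solution exists)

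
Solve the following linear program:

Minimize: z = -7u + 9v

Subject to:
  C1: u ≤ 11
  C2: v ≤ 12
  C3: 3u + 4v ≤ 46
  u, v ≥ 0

Evaluate the objective at each vertex of the feasible region:
  z(0, 0) = 0
  z(11, 0) = -77  ←
  z(11, 3.25) = -47.75
  z(0, 11.5) = 103.5
The minimum is at u = 11, v = 0.

u = 11, v = 0, z = -77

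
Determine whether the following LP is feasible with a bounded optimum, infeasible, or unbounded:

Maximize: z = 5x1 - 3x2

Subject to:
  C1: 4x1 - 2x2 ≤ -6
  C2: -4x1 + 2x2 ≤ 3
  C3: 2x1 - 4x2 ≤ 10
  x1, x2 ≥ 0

Infeasible (no feasible solution exists)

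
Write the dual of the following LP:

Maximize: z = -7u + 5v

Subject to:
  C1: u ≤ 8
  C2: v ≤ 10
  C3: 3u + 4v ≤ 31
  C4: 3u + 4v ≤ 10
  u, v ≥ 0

Primal max cᵀx s.t. Ax ≤ b, x ≥ 0  →  Dual min bᵀy s.t. Aᵀy ≥ c, y ≥ 0.

Minimize: z = 8y1 + 10y2 + 31y3 + 10y4

Subject to:
  y1 + 3y3 + 3y4 ≥ -7
  y2 + 4y3 + 4y4 ≥ 5
  y1, y2, y3, y4 ≥ 0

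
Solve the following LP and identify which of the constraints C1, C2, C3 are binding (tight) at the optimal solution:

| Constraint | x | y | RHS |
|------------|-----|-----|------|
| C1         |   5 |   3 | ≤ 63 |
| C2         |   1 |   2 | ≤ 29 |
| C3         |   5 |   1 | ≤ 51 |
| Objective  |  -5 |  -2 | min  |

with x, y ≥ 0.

At x = 9, y = 6, compute slack b - a·x for each constraint:
  C1: 63 − 63 = 0  (binding)
  C2: 29 − 21 = 8  (slack)
  C3: 51 − 51 = 0  (binding)

Optimal: x = 9, y = 6
Binding: C1, C3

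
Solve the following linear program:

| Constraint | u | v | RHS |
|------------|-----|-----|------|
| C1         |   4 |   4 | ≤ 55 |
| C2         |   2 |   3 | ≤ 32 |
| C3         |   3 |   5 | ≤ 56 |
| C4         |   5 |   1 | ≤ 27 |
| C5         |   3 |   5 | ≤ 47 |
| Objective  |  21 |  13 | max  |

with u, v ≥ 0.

Evaluate the objective at each vertex of the feasible region:
  z(0, 0) = 0
  z(5.4, 0) = 113.4
  z(4, 7) = 175  ←
  z(0, 9.4) = 122.2
The maximum is at u = 4, v = 7.

u = 4, v = 7, z = 175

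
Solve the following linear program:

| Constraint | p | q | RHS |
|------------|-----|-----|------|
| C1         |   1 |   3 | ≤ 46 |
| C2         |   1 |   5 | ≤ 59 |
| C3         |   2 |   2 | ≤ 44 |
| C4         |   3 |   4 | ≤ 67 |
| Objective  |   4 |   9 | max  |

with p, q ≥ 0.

Evaluate the objective at each vertex of the feasible region:
  z(0, 0) = 0
  z(22, 0) = 88
  z(21, 1) = 93
  z(9, 10) = 126  ←
  z(0, 11.8) = 106.2
The maximum is at p = 9, q = 10.

p = 9, q = 10, z = 126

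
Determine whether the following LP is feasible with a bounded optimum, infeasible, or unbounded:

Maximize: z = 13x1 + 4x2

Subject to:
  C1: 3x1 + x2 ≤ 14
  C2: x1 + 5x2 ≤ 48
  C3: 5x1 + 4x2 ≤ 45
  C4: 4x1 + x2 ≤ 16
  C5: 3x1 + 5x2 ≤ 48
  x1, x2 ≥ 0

Feasible with a bounded optimal solution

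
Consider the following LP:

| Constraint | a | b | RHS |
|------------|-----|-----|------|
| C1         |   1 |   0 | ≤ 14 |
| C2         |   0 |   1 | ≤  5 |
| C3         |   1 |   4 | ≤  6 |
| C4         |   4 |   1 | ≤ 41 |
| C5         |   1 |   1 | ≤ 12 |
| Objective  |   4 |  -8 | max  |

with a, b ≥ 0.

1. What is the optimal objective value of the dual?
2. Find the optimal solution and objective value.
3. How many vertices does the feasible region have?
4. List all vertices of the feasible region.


1. 24
2. a = 6, b = 0, z = 24
3. 3
4. (0, 0), (6, 0), (0, 1.5)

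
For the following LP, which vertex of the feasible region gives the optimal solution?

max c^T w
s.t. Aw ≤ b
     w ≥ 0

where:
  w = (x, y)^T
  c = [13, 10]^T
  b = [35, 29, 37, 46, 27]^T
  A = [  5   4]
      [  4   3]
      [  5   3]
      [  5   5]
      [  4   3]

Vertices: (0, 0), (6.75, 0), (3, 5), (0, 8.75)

Evaluate the objective at each vertex of the feasible region:
  z(0, 0) = 0
  z(6.75, 0) = 87.75
  z(3, 5) = 89  ←
  z(0, 8.75) = 87.5
The maximum is at x = 3, y = 5.

(3, 5)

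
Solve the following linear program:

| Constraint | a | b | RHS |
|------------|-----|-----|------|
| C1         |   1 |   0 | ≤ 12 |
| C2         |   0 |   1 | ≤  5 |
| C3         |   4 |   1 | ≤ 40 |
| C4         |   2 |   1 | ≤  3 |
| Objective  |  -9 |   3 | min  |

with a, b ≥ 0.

Evaluate the objective at each vertex of the feasible region:
  z(0, 0) = 0
  z(1.5, 0) = -13.5  ←
  z(0, 3) = 9
The minimum is at a = 1.5, b = 0.

a = 1.5, b = 0, z = -13.5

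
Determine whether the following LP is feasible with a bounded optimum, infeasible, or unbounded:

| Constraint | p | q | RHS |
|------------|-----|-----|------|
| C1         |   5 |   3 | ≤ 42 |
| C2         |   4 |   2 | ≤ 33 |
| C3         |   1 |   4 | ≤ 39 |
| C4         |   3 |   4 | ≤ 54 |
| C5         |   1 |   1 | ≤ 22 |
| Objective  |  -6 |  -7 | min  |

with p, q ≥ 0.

Feasible with a bounded optimal solution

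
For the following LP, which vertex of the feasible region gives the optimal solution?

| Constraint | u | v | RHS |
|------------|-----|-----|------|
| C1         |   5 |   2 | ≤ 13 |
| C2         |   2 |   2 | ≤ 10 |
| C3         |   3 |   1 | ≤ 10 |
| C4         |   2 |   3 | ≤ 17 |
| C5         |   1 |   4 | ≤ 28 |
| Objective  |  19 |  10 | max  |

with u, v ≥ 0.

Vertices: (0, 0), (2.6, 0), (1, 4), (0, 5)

Evaluate the objective at each vertex of the feasible region:
  z(0, 0) = 0
  z(2.6, 0) = 49.4
  z(1, 4) = 59  ←
  z(0, 5) = 50
The maximum is at u = 1, v = 4.

(1, 4)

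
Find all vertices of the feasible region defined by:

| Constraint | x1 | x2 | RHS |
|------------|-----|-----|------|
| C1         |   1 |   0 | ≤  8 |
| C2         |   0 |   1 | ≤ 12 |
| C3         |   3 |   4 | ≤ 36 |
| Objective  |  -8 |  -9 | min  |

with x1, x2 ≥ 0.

(0, 0), (8, 0), (8, 3), (0, 9)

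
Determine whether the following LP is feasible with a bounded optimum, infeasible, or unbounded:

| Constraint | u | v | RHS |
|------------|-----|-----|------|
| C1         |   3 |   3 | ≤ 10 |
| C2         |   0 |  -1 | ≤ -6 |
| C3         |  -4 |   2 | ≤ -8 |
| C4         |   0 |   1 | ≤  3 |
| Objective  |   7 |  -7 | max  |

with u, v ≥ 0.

Infeasible (no feasible solution exists)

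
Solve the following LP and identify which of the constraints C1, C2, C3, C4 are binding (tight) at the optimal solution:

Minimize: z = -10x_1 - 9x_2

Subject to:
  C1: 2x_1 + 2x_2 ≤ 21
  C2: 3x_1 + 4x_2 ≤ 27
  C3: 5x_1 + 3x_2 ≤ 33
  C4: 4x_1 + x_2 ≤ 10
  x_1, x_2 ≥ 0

At x_1 = 1, x_2 = 6, compute slack b - a·x for each constraint:
  C1: 21 − 14 = 7  (slack)
  C2: 27 − 27 = 0  (binding)
  C3: 33 − 23 = 10  (slack)
  C4: 10 − 10 = 0  (binding)

Optimal: x_1 = 1, x_2 = 6
Binding: C2, C4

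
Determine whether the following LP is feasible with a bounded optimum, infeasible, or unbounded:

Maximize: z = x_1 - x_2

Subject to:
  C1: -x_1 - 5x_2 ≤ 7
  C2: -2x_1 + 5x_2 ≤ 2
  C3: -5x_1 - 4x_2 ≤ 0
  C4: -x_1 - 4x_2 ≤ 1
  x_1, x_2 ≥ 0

Unbounded (objective can increase without bound)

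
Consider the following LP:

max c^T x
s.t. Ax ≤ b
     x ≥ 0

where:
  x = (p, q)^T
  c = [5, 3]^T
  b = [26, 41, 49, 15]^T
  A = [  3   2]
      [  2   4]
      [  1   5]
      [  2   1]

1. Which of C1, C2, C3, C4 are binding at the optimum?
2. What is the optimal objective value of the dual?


1. C1, C4
2. 41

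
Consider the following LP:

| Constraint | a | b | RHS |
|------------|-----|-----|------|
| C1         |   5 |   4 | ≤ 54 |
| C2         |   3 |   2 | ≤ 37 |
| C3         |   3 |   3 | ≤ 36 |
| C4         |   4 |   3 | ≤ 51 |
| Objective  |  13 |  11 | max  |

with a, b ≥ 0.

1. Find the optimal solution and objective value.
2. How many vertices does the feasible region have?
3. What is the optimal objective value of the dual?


1. a = 6, b = 6, z = 144
2. 4
3. 144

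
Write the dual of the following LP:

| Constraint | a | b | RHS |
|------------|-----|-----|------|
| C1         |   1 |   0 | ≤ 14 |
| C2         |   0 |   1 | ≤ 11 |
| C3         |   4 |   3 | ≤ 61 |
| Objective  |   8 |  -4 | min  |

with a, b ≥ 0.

Primal min cᵀx s.t. Ax ≤ b, x ≥ 0  →  Dual max −bᵀy s.t. Aᵀy ≥ −c, y ≥ 0.

Maximize: z = -14y1 - 11y2 - 61y3

Subject to:
  y1 + 4y3 ≥ -8
  y2 + 3y3 ≥ 4
  y1, y2, y3 ≥ 0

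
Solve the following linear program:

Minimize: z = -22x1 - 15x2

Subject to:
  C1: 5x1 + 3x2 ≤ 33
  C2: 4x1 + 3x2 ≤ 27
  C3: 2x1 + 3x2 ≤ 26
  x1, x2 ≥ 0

Evaluate the objective at each vertex of the feasible region:
  z(0, 0) = 0
  z(6.6, 0) = -145.2
  z(6, 1) = -147  ←
  z(0.5, 8.333) = -136
  z(0, 8.667) = -130
The minimum is at x1 = 6, x2 = 1.

x1 = 6, x2 = 1, z = -147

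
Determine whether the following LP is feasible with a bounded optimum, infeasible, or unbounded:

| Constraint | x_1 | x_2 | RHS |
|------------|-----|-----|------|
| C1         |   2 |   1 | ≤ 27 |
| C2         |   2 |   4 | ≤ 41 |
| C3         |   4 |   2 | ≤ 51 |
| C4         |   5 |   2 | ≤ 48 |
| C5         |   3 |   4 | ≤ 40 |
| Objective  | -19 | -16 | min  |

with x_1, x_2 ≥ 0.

Feasible with a bounded optimal solution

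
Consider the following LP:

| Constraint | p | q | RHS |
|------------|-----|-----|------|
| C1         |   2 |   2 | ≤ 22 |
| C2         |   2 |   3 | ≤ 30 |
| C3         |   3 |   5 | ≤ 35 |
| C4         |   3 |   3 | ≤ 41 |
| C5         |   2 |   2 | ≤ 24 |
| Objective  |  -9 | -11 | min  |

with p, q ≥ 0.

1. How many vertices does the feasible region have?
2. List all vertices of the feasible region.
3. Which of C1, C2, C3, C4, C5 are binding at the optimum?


1. 4
2. (0, 0), (11, 0), (10, 1), (0, 7)
3. C1, C3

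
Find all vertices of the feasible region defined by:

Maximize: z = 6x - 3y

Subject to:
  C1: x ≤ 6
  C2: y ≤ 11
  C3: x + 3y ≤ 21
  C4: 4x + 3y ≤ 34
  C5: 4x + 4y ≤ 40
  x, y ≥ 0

(0, 0), (6, 0), (6, 3.333), (4.333, 5.556), (0, 7)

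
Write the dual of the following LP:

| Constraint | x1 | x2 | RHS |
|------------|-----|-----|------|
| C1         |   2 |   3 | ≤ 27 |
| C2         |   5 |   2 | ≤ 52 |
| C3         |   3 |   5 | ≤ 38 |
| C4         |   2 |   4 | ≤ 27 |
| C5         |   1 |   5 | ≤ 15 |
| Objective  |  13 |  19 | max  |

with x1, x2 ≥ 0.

Primal max cᵀx s.t. Ax ≤ b, x ≥ 0  →  Dual min bᵀy s.t. Aᵀy ≥ c, y ≥ 0.

Minimize: z = 27y1 + 52y2 + 38y3 + 27y4 + 15y5

Subject to:
  2y1 + 5y2 + 3y3 + 2y4 + y5 ≥ 13
  3y1 + 2y2 + 5y3 + 4y4 + 5y5 ≥ 19
  y1, y2, y3, y4, y5 ≥ 0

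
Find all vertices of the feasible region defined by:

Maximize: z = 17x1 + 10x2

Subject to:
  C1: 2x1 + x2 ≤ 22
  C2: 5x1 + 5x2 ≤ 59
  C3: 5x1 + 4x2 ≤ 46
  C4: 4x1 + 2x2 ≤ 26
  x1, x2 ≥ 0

(0, 0), (6.5, 0), (2, 9), (0, 11.5)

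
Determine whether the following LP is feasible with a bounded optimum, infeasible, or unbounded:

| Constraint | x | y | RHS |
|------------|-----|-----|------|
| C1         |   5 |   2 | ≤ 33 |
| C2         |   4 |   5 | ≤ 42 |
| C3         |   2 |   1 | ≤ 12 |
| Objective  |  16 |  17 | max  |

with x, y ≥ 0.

Feasible with a bounded optimal solution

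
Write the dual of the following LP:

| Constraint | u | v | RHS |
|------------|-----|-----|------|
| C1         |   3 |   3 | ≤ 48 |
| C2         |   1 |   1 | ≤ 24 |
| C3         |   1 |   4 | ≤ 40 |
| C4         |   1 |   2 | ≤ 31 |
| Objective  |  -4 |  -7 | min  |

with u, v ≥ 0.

Primal min cᵀx s.t. Ax ≤ b, x ≥ 0  →  Dual max −bᵀy s.t. Aᵀy ≥ −c, y ≥ 0.

Maximize: z = -48y1 - 24y2 - 40y3 - 31y4

Subject to:
  3y1 + y2 + y3 + y4 ≥ 4
  3y1 + y2 + 4y3 + 2y4 ≥ 7
  y1, y2, y3, y4 ≥ 0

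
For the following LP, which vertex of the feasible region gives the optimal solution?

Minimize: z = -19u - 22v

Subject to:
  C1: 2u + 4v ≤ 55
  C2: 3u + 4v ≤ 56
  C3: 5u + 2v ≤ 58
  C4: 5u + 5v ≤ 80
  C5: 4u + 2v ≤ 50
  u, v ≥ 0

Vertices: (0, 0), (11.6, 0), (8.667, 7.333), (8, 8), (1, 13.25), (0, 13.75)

Evaluate the objective at each vertex of the feasible region:
  z(0, 0) = 0
  z(11.6, 0) = -220.4
  z(8.667, 7.333) = -326
  z(8, 8) = -328  ←
  z(1, 13.25) = -310.5
  z(0, 13.75) = -302.5
The minimum is at u = 8, v = 8.

(8, 8)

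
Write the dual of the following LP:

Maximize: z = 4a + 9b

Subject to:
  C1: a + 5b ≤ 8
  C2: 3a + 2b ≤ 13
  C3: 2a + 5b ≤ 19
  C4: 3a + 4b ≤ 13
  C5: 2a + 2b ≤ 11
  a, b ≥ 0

Primal max cᵀx s.t. Ax ≤ b, x ≥ 0  →  Dual min bᵀy s.t. Aᵀy ≥ c, y ≥ 0.

Minimize: z = 8y1 + 13y2 + 19y3 + 13y4 + 11y5

Subject to:
  y1 + 3y2 + 2y3 + 3y4 + 2y5 ≥ 4
  5y1 + 2y2 + 5y3 + 4y4 + 2y5 ≥ 9
  y1, y2, y3, y4, y5 ≥ 0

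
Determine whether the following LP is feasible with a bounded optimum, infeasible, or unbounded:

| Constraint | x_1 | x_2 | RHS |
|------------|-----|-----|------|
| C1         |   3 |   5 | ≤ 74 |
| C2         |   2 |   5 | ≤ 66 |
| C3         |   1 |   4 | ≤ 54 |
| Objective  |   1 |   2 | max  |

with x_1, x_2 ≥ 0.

Feasible with a bounded optimal solution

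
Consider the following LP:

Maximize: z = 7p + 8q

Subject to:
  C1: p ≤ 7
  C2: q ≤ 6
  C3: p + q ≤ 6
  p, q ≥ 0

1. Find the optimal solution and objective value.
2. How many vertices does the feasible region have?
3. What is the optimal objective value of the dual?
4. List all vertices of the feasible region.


1. p = 0, q = 6, z = 48
2. 3
3. 48
4. (0, 0), (6, 0), (0, 6)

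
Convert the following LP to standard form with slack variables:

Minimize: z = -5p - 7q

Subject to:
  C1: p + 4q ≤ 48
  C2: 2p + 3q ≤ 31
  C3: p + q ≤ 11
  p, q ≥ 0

min z = -5p - 7q

s.t.
  p + 4q + s1 = 48
  2p + 3q + s2 = 31
  p + q + s3 = 11
  p, q, s1, s2, s3 ≥ 0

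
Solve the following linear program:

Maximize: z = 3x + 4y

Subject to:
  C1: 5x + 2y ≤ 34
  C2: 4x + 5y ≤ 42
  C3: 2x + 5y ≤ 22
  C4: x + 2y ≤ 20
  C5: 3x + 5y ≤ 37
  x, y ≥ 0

Evaluate the objective at each vertex of the feasible region:
  z(0, 0) = 0
  z(6.8, 0) = 20.4
  z(6, 2) = 26  ←
  z(0, 4.4) = 17.6
The maximum is at x = 6, y = 2.

x = 6, y = 2, z = 26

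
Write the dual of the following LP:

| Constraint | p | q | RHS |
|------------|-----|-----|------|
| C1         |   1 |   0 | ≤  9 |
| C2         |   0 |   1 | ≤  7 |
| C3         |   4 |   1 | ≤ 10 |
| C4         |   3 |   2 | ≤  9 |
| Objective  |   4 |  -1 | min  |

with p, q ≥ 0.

Primal min cᵀx s.t. Ax ≤ b, x ≥ 0  →  Dual max −bᵀy s.t. Aᵀy ≥ −c, y ≥ 0.

Maximize: z = -9y1 - 7y2 - 10y3 - 9y4

Subject to:
  y1 + 4y3 + 3y4 ≥ -4
  y2 + y3 + 2y4 ≥ 1
  y1, y2, y3, y4 ≥ 0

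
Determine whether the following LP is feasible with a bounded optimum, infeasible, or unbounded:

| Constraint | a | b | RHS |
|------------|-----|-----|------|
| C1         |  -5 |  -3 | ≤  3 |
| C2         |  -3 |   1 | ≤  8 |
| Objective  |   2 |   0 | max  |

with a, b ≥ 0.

Unbounded (objective can increase without bound)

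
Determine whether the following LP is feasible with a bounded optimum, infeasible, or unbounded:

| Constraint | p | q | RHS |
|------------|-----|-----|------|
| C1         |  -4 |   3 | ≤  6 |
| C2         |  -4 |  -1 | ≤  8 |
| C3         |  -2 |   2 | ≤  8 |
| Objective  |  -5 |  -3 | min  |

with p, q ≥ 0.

Unbounded (objective can decrease without bound)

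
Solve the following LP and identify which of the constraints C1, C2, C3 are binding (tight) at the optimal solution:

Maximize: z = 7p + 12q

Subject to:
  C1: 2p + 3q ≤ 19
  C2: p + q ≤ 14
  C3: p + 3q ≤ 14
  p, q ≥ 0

At p = 5, q = 3, compute slack b - a·x for each constraint:
  C1: 19 − 19 = 0  (binding)
  C2: 14 − 8 = 6  (slack)
  C3: 14 − 14 = 0  (binding)

Optimal: p = 5, q = 3
Binding: C1, C3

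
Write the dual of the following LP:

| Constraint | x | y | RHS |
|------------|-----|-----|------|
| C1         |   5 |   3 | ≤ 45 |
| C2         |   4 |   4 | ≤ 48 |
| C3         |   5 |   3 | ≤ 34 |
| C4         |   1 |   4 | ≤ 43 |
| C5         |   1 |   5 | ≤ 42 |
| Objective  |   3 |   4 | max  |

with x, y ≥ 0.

Primal max cᵀx s.t. Ax ≤ b, x ≥ 0  →  Dual min bᵀy s.t. Aᵀy ≥ c, y ≥ 0.

Minimize: z = 45y1 + 48y2 + 34y3 + 43y4 + 42y5

Subject to:
  5y1 + 4y2 + 5y3 + y4 + y5 ≥ 3
  3y1 + 4y2 + 3y3 + 4y4 + 5y5 ≥ 4
  y1, y2, y3, y4, y5 ≥ 0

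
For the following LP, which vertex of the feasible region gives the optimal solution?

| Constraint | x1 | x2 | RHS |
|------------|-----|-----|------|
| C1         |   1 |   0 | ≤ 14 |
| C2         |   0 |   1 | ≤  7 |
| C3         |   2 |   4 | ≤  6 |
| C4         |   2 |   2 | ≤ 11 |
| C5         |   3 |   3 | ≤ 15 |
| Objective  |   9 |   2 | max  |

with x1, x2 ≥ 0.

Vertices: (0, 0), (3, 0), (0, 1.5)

Evaluate the objective at each vertex of the feasible region:
  z(0, 0) = 0
  z(3, 0) = 27  ←
  z(0, 1.5) = 3
The maximum is at x1 = 3, x2 = 0.

(3, 0)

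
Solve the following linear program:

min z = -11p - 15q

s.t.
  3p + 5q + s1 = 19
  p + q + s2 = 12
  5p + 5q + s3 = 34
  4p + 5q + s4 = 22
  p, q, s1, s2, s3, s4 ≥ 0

Evaluate the objective at each vertex of the feasible region:
  z(0, 0) = 0
  z(5.5, 0) = -60.5
  z(3, 2) = -63  ←
  z(0, 3.8) = -57
The minimum is at p = 3, q = 2.

p = 3, q = 2, z = -63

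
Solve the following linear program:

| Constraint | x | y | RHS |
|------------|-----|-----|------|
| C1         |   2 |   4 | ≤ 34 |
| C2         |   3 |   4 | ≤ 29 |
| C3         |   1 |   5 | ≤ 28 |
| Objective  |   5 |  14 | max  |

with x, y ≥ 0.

Evaluate the objective at each vertex of the feasible region:
  z(0, 0) = 0
  z(9.667, 0) = 48.33
  z(3, 5) = 85  ←
  z(0, 5.6) = 78.4
The maximum is at x = 3, y = 5.

x = 3, y = 5, z = 85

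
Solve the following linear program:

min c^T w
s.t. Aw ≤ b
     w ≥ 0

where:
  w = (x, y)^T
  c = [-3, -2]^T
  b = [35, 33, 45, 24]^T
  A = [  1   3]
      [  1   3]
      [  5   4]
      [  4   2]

Evaluate the objective at each vertex of the feasible region:
  z(0, 0) = 0
  z(6, 0) = -18
  z(1, 10) = -23  ←
  z(0.2727, 10.91) = -22.64
  z(0, 11) = -22
The minimum is at x = 1, y = 10.

x = 1, y = 10, z = -23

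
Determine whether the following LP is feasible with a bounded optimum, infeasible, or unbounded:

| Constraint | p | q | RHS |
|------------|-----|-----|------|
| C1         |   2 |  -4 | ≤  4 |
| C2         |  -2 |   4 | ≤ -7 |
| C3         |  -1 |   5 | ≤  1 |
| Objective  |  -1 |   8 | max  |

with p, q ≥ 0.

Infeasible (no feasible solution exists)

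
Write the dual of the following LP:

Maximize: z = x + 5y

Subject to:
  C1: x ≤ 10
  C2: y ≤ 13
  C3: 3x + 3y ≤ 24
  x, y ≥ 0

Primal max cᵀx s.t. Ax ≤ b, x ≥ 0  →  Dual min bᵀy s.t. Aᵀy ≥ c, y ≥ 0.

Minimize: z = 10y1 + 13y2 + 24y3

Subject to:
  y1 + 3y3 ≥ 1
  y2 + 3y3 ≥ 5
  y1, y2, y3 ≥ 0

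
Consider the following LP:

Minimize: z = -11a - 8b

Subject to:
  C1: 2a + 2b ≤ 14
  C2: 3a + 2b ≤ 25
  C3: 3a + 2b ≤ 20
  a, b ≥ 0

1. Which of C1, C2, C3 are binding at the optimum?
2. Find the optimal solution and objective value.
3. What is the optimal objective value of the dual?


1. C1, C3
2. a = 6, b = 1, z = -74
3. -74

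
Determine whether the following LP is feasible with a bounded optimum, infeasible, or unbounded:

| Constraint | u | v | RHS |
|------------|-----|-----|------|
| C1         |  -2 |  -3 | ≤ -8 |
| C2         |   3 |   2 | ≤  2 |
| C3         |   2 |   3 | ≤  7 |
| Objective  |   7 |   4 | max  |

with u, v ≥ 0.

Infeasible (no feasible solution exists)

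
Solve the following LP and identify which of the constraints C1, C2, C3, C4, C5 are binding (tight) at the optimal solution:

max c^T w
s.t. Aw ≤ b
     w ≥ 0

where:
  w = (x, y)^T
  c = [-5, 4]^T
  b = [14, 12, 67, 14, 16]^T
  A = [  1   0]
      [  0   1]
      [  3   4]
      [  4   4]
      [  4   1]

At x = 0, y = 3.5, compute slack b - a·x for each constraint:
  C1: 14 − 0 = 14  (slack)
  C2: 12 − 3.5 = 8.5  (slack)
  C3: 67 − 14 = 53  (slack)
  C4: 14 − 14 = 0  (binding)
  C5: 16 − 3.5 = 12.5  (slack)

Optimal: x = 0, y = 3.5
Binding: C4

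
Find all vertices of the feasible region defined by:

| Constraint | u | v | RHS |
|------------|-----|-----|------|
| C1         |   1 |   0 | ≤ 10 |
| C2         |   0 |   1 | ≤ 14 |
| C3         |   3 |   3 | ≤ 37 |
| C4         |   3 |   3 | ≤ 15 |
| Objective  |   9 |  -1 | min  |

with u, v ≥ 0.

(0, 0), (5, 0), (0, 5)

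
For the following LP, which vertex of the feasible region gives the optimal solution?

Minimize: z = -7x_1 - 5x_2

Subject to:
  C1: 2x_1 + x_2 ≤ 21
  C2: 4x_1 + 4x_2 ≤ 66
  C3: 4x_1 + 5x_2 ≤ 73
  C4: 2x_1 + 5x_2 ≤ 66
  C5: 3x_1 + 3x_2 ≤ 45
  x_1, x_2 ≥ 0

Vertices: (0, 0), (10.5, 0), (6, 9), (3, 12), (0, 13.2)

Evaluate the objective at each vertex of the feasible region:
  z(0, 0) = 0
  z(10.5, 0) = -73.5
  z(6, 9) = -87  ←
  z(3, 12) = -81
  z(0, 13.2) = -66
The minimum is at x_1 = 6, x_2 = 9.

(6, 9)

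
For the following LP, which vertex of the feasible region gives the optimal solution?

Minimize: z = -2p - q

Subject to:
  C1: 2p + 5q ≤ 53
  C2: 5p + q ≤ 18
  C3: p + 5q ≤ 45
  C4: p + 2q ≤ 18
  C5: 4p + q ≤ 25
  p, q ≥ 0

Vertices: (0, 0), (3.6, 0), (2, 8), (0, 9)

Evaluate the objective at each vertex of the feasible region:
  z(0, 0) = 0
  z(3.6, 0) = -7.2
  z(2, 8) = -12  ←
  z(0, 9) = -9
The minimum is at p = 2, q = 8.

(2, 8)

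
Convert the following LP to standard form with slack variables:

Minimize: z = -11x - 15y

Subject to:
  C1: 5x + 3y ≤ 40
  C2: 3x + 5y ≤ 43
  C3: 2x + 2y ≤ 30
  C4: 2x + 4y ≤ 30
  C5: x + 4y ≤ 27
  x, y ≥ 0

min z = -11x - 15y

s.t.
  5x + 3y + s1 = 40
  3x + 5y + s2 = 43
  2x + 2y + s3 = 30
  2x + 4y + s4 = 30
  x + 4y + s5 = 27
  x, y, s1, s2, s3, s4, s5 ≥ 0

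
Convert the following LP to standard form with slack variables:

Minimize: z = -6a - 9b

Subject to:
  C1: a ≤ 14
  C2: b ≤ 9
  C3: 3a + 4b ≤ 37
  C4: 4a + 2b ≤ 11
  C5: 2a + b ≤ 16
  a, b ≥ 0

min z = -6a - 9b

s.t.
  a + s1 = 14
  b + s2 = 9
  3a + 4b + s3 = 37
  4a + 2b + s4 = 11
  2a + b + s5 = 16
  a, b, s1, s2, s3, s4, s5 ≥ 0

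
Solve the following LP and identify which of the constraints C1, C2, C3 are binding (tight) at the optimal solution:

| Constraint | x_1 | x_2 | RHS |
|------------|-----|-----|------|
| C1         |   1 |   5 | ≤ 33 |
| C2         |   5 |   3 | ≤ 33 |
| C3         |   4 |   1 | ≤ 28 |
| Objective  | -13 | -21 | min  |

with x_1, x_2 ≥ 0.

At x_1 = 3, x_2 = 6, compute slack b - a·x for each constraint:
  C1: 33 − 33 = 0  (binding)
  C2: 33 − 33 = 0  (binding)
  C3: 28 − 18 = 10  (slack)

Optimal: x_1 = 3, x_2 = 6
Binding: C1, C2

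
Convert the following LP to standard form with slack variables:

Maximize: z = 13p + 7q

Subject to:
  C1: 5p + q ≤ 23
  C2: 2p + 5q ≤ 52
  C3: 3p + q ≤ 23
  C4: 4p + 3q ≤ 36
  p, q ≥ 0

max z = 13p + 7q

s.t.
  5p + q + s1 = 23
  2p + 5q + s2 = 52
  3p + q + s3 = 23
  4p + 3q + s4 = 36
  p, q, s1, s2, s3, s4 ≥ 0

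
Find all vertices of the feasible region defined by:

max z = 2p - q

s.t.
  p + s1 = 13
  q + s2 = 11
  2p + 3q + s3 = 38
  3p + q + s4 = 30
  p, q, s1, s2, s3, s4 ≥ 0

(0, 0), (10, 0), (7.429, 7.714), (2.5, 11), (0, 11)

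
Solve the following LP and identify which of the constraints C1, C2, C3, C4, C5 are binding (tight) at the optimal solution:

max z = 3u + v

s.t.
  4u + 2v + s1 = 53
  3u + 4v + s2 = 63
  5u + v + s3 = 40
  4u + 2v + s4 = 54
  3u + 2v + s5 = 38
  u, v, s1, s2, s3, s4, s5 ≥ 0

At u = 6, v = 10, compute slack b - a·x for each constraint:
  C1: 53 − 44 = 9  (slack)
  C2: 63 − 58 = 5  (slack)
  C3: 40 − 40 = 0  (binding)
  C4: 54 − 44 = 10  (slack)
  C5: 38 − 38 = 0  (binding)

Optimal: u = 6, v = 10
Binding: C3, C5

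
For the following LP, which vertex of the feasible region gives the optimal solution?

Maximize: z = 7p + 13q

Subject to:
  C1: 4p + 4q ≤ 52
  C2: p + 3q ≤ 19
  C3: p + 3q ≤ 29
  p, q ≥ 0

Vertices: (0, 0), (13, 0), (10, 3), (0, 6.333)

Evaluate the objective at each vertex of the feasible region:
  z(0, 0) = 0
  z(13, 0) = 91
  z(10, 3) = 109  ←
  z(0, 6.333) = 82.33
The maximum is at p = 10, q = 3.

(10, 3)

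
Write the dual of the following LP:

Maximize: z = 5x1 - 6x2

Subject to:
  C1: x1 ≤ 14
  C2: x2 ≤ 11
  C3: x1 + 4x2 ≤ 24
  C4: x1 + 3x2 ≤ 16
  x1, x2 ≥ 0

Primal max cᵀx s.t. Ax ≤ b, x ≥ 0  →  Dual min bᵀy s.t. Aᵀy ≥ c, y ≥ 0.

Minimize: z = 14y1 + 11y2 + 24y3 + 16y4

Subject to:
  y1 + y3 + y4 ≥ 5
  y2 + 4y3 + 3y4 ≥ -6
  y1, y2, y3, y4 ≥ 0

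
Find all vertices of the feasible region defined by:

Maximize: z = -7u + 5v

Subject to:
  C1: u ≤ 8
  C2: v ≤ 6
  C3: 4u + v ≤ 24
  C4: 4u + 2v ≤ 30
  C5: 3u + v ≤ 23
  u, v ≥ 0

(0, 0), (6, 0), (4.5, 6), (0, 6)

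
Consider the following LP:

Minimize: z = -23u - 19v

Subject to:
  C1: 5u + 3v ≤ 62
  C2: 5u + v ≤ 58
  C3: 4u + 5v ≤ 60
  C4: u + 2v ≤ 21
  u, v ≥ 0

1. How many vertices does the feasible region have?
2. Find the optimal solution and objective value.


1. 6
2. u = 10, v = 4, z = -306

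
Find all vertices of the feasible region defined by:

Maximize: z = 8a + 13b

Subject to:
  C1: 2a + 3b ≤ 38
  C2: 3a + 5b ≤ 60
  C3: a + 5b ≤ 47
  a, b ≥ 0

(0, 0), (19, 0), (10, 6), (6.5, 8.1), (0, 9.4)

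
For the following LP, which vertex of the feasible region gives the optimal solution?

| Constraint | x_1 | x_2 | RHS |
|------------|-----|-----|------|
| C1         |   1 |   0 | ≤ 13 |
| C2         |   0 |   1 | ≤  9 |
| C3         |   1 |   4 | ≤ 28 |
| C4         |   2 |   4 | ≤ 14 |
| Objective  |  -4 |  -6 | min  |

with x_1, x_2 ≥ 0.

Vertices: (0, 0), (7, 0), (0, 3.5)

Evaluate the objective at each vertex of the feasible region:
  z(0, 0) = 0
  z(7, 0) = -28  ←
  z(0, 3.5) = -21
The minimum is at x_1 = 7, x_2 = 0.

(7, 0)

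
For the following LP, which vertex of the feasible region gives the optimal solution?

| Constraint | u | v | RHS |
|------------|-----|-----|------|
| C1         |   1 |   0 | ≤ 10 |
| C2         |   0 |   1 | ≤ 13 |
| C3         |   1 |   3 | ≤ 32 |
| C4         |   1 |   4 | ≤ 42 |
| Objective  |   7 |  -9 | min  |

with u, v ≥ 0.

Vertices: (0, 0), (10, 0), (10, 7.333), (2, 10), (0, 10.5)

Evaluate the objective at each vertex of the feasible region:
  z(0, 0) = 0
  z(10, 0) = 70
  z(10, 7.333) = 4
  z(2, 10) = -76
  z(0, 10.5) = -94.5  ←
The minimum is at u = 0, v = 10.5.

(0, 10.5)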